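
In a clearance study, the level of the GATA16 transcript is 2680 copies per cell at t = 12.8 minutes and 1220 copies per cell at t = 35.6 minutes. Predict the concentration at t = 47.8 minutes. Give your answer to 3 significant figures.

801 copies per cell

Over Δt = 35.6 − 12.8 = 22.8 minutes, the level fell by a factor of 2680/1220 ≈ 2.1967.
n = log₂(2.1967) ≈ 1.1354 half-lives, so t½ = 22.8/1.1354 ≈ 20.082 minutes.
From t = 35.6 to t = 47.8: 1220 × (1/2)^((47.8−35.6)/20.082) ≈ 800.72 copies per cell.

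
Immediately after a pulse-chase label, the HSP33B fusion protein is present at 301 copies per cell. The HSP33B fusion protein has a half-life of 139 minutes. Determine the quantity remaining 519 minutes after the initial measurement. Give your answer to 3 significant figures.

Number of half-lives: n = 519/139 ≈ 3.7338.
Remaining = 301 × (1/2)^3.7338 = 301 × 0.075164 ≈ 22.624 copies per cell.

22.6 copies per cell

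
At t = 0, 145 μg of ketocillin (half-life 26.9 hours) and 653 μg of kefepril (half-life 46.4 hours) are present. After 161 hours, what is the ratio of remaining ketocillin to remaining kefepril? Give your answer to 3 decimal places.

ketocillin: 145 × (1/2)^(161/26.9) = 145 × (1/2)^5.9851 ≈ 2.2891 μg.
kefepril: 653 × (1/2)^(161/46.4) = 653 × (1/2)^3.4698 ≈ 58.937 μg.
Ratio ≈ 2.2891 / 58.937 ≈ 0.038839.

0.039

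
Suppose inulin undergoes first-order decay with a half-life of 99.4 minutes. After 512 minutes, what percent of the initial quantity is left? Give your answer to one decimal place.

n = 512/99.4 ≈ 5.1509 half-lives.
Fraction remaining = (1/2)^5.1509 ≈ 0.028146, i.e. 2.8146%.

2.8%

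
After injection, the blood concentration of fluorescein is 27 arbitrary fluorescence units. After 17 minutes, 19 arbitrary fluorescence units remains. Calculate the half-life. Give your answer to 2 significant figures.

A/A₀ = 19/27 ≈ 0.7037.
n = log₂(1.4211) ≈ 0.50696 half-lives elapsed in 17 minutes.
t½ = 17/0.50696 ≈ 33.533 minutes.

34 minutes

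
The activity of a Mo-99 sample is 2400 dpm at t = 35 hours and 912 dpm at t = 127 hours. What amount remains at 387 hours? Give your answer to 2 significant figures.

59 dpm

Over Δt = 127 − 35 = 92 hours, the level fell by a factor of 2400/912 ≈ 2.6316.
n = log₂(2.6316) ≈ 1.3959 half-lives, so t½ = 92/1.3959 ≈ 65.906 hours.
From t = 127 to t = 387: 912 × (1/2)^((387−127)/65.906) ≈ 59.214 dpm.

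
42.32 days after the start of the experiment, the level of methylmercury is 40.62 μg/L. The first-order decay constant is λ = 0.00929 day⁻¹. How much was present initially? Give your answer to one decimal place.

60.2 μg/L

t½ = ln 2 / λ = 0.69315 / 0.00929 ≈ 74.612 days.
Number of half-lives elapsed: n = 42.32/74.612 ≈ 0.5672.
A₀ = A × 2^n = 40.62 × 2^0.5672 = 40.62 × 1.4816 ≈ 60.184 μg/L.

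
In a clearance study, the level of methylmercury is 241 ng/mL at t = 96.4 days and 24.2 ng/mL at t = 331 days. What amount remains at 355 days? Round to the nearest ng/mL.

Over Δt = 331 − 96.4 = 234.6 days, the level fell by a factor of 241/24.2 ≈ 9.9587.
n = log₂(9.9587) ≈ 3.316 half-lives, so t½ = 234.6/3.316 ≈ 70.749 days.
From t = 331 to t = 355: 24.2 × (1/2)^((355−331)/70.749) ≈ 19.129 ng/mL.

19 ng/mL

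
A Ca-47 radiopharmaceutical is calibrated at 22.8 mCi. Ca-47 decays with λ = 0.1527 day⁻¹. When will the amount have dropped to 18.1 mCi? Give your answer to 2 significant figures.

1.5 days

t½ = ln 2 / λ = 0.69315 / 0.1527 ≈ 4.5393 days.
Fraction remaining = 18.1/22.8 ≈ 0.79386.
n = log₂(22.8/18.1) = ln(1.2597)/ln 2 ≈ 0.33304 half-lives.
t = n × t½ = 0.33304 × 4.5393 ≈ 1.5118 days.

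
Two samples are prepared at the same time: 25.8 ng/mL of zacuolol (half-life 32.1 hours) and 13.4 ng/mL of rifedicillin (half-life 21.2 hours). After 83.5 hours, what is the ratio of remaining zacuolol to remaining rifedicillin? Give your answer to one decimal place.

4.9

zacuolol: 25.8 × (1/2)^(83.5/32.1) = 25.8 × (1/2)^2.6012 ≈ 4.2517 ng/mL.
rifedicillin: 13.4 × (1/2)^(83.5/21.2) = 13.4 × (1/2)^3.9387 ≈ 0.87386 ng/mL.
Ratio ≈ 4.2517 / 0.87386 ≈ 4.8654.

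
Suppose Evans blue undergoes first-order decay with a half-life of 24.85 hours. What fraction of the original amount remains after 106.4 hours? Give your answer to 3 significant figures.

n = 106.4/24.85 ≈ 4.2817 half-lives.
Fraction remaining = (1/2)^4.2817 ≈ 0.051414.

0.0514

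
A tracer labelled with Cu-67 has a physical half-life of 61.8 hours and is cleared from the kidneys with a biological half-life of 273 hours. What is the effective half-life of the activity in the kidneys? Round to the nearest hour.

50 hours

1/t_eff = 1/t_phys + 1/t_biol = 1/61.8 + 1/273 = 0.019844 per hour.
t_eff = 61.8 × 273 / (61.8 + 273) ≈ 50.392 hours.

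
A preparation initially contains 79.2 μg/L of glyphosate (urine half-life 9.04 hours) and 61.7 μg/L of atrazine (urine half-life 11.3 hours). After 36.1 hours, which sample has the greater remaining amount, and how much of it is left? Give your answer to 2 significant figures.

glyphosate: 79.2 × (1/2)^3.9934 ≈ 4.9728 μg/L.
atrazine: 61.7 × (1/2)^3.1947 ≈ 6.7389 μg/L.
Atrazine has more remaining, at ≈ 6.7389 μg/L.

atrazine, 6.7 μg/L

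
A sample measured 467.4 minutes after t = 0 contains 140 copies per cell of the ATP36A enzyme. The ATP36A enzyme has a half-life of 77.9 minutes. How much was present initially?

8960 copies per cell

Number of half-lives elapsed: n = 467.4/77.9 ≈ 6.
A₀ = A × 2^n = 140 × 2^6 = 140 × 64 ≈ 8960 copies per cell.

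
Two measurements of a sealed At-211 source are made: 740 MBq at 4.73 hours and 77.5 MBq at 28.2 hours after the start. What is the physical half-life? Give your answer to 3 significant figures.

Over Δt = 28.2 − 4.73 = 23.47 hours, the level fell by a factor of 740/77.5 ≈ 9.5484.
n = log₂(9.5484) ≈ 3.2553 half-lives, so t½ = 23.47/3.2553 ≈ 7.2099 hours.

7.21 hours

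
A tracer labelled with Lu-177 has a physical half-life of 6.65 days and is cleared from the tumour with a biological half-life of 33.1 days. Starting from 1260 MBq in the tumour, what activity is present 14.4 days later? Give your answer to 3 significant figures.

208 MBq

1/t_eff = 1/t_phys + 1/t_biol = 1/6.65 + 1/33.1 = 0.18059 per day.
t_eff = 6.65 × 33.1 / (6.65 + 33.1) ≈ 5.5375 days.
Remaining = 1260 × (1/2)^(14.4/5.5375) = 1260 × (1/2)^2.6005 ≈ 207.76 MBq.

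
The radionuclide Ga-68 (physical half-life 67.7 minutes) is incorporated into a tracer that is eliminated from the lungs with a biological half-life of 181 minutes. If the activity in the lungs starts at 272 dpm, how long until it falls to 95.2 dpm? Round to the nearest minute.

75 minutes

1/t_eff = 1/t_phys + 1/t_biol = 1/67.7 + 1/181 = 0.020296 per minute.
t_eff = 67.7 × 181 / (67.7 + 181) ≈ 49.271 minutes.
n = log₂(272/95.2) ≈ 1.5146; t = 1.5146 × 49.271 ≈ 74.625 minutes.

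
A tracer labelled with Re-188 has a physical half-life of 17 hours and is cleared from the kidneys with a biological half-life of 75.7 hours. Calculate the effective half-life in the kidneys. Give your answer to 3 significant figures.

13.9 hours

1/t_eff = 1/t_phys + 1/t_biol = 1/17 + 1/75.7 = 0.072034 per hour.
t_eff = 17 × 75.7 / (17 + 75.7) ≈ 13.882 hours.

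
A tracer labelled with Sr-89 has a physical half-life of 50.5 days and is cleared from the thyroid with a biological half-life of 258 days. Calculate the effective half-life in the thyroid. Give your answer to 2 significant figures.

1/t_eff = 1/t_phys + 1/t_biol = 1/50.5 + 1/258 = 0.023678 per day.
t_eff = 50.5 × 258 / (50.5 + 258) ≈ 42.233 days.

42 days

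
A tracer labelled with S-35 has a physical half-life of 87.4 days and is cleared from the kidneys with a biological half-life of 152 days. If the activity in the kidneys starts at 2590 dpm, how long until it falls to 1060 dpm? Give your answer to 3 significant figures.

1/t_eff = 1/t_phys + 1/t_biol = 1/87.4 + 1/152 = 0.018021 per day.
t_eff = 87.4 × 152 / (87.4 + 152) ≈ 55.492 days.
n = log₂(2590/1060) ≈ 1.2889; t = 1.2889 × 55.492 ≈ 71.523 days.

71.5 days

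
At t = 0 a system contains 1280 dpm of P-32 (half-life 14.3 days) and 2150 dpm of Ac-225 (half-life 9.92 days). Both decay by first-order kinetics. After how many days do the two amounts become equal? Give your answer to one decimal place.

24.2 days

Set 1280·(1/2)^(t/14.3) = 2150·(1/2)^(t/9.92).
Taking log₂: log₂(1280/2150) = t·(1/14.3 − 1/9.92).
log₂(0.59535) = -0.74819; 1/14.3 − 1/9.92 = -0.030876.
t = -0.74819 / -0.030876 ≈ 24.232 days.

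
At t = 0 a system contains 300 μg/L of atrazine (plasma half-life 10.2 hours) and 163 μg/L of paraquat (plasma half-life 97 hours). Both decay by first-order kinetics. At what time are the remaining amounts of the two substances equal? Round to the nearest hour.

10 hours

Set 300·(1/2)^(t/10.2) = 163·(1/2)^(t/97).
Taking log₂: log₂(300/163) = t·(1/10.2 − 1/97).
log₂(1.8405) = 0.88009; 1/10.2 − 1/97 = 0.08773.
t = 0.88009 / 0.08773 ≈ 10.032 hours.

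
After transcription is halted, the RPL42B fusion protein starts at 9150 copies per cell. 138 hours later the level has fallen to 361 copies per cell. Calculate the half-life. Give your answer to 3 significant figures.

29.6 hours

A/A₀ = 361/9150 ≈ 0.039454.
n = log₂(25.346) ≈ 4.6637 half-lives elapsed in 138 hours.
t½ = 138/4.6637 ≈ 29.59 hours.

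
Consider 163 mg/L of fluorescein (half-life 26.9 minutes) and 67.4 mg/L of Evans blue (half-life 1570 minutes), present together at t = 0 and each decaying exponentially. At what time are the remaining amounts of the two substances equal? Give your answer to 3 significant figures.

Set 163·(1/2)^(t/26.9) = 67.4·(1/2)^(t/1570).
Taking log₂: log₂(163/67.4) = t·(1/26.9 − 1/1570).
log₂(2.4184) = 1.2741; 1/26.9 − 1/1570 = 0.036538.
t = 1.2741 / 0.036538 ≈ 34.869 minutes.

34.9 minutes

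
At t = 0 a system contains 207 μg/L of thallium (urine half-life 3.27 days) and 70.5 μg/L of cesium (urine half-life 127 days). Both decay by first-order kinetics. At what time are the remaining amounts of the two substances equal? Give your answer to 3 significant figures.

5.22 days

Set 207·(1/2)^(t/3.27) = 70.5·(1/2)^(t/127).
Taking log₂: log₂(207/70.5) = t·(1/3.27 − 1/127).
log₂(2.9362) = 1.5539; 1/3.27 − 1/127 = 0.29794.
t = 1.5539 / 0.29794 ≈ 5.2157 days.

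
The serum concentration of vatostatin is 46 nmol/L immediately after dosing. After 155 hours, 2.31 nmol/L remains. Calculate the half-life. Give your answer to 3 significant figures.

A/A₀ = 2.31/46 ≈ 0.050217.
n = log₂(19.913) ≈ 4.3157 half-lives elapsed in 155 hours.
t½ = 155/4.3157 ≈ 35.916 hours.

35.9 hours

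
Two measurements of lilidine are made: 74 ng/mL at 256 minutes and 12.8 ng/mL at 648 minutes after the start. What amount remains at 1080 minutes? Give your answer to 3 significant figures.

Over Δt = 648 − 256 = 392 minutes, the level fell by a factor of 74/12.8 ≈ 5.7812.
n = log₂(5.7812) ≈ 2.5314 half-lives, so t½ = 392/2.5314 ≈ 154.86 minutes.
From t = 648 to t = 1080: 12.8 × (1/2)^((1080−648)/154.86) ≈ 1.8511 ng/mL.

1.85 ng/mL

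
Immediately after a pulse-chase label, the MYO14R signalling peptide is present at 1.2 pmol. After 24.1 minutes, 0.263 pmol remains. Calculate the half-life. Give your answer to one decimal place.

11.0 minutes

A/A₀ = 0.263/1.2 ≈ 0.21917.
n = log₂(4.5627) ≈ 2.1899 half-lives elapsed in 24.1 minutes.
t½ = 24.1/2.1899 ≈ 11.005 minutes.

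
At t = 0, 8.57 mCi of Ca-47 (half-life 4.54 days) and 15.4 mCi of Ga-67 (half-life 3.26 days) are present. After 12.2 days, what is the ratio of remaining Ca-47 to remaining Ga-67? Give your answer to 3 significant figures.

Ca-47: 8.57 × (1/2)^(12.2/4.54) = 8.57 × (1/2)^2.6872 ≈ 1.3306 mCi.
Ga-67: 15.4 × (1/2)^(12.2/3.26) = 15.4 × (1/2)^3.7423 ≈ 1.1507 mCi.
Ratio ≈ 1.3306 / 1.1507 ≈ 1.1563.

1.16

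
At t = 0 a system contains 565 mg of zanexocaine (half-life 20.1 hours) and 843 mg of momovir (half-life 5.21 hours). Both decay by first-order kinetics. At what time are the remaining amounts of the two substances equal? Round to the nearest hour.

4 hours

Set 565·(1/2)^(t/20.1) = 843·(1/2)^(t/5.21).
Taking log₂: log₂(565/843) = t·(1/20.1 − 1/5.21).
log₂(0.67023) = -0.57728; 1/20.1 − 1/5.21 = -0.14219.
t = -0.57728 / -0.14219 ≈ 4.06 hours.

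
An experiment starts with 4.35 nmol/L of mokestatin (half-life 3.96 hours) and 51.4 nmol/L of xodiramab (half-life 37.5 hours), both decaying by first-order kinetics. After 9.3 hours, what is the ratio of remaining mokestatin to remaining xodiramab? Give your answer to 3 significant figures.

mokestatin: 4.35 × (1/2)^(9.3/3.96) = 4.35 × (1/2)^2.3485 ≈ 0.85413 nmol/L.
xodiramab: 51.4 × (1/2)^(9.3/37.5) = 51.4 × (1/2)^0.248 ≈ 43.282 nmol/L.
Ratio ≈ 0.85413 / 43.282 ≈ 0.019734.

0.0197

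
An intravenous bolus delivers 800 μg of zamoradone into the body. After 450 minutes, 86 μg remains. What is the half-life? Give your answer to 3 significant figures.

A/A₀ = 86/800 ≈ 0.1075.
n = log₂(9.3023) ≈ 3.2176 half-lives elapsed in 450 minutes.
t½ = 450/3.2176 ≈ 139.86 minutes.

140 minutes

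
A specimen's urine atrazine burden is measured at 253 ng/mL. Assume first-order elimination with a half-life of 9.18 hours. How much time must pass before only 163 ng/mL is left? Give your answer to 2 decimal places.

5.82 hours

Fraction remaining = 163/253 ≈ 0.64427.
n = log₂(253/163) = ln(1.5521)/ln 2 ≈ 0.63427 half-lives.
t = n × t½ = 0.63427 × 9.18 ≈ 5.8226 hours.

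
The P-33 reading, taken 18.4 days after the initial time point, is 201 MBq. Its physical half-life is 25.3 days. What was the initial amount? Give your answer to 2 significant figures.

330 MBq

Number of half-lives elapsed: n = 18.4/25.3 ≈ 0.72727.
A₀ = A × 2^n = 201 × 2^0.72727 = 201 × 1.6555 ≈ 332.76 MBq.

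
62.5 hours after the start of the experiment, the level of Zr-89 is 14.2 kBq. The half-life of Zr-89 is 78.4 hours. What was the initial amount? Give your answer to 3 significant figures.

Number of half-lives elapsed: n = 62.5/78.4 ≈ 0.79719.
A₀ = A × 2^n = 14.2 × 2^0.79719 = 14.2 × 1.7377 ≈ 24.676 kBq.

24.7 kBq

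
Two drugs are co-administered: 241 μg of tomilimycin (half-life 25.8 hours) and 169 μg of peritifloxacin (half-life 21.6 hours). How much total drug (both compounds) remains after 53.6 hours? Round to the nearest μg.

tomilimycin: 241 × (1/2)^(53.6/25.8) = 241 × (1/2)^2.0775 ≈ 57.098 μg.
peritifloxacin: 169 × (1/2)^(53.6/21.6) = 169 × (1/2)^2.4815 ≈ 30.261 μg.
Total = 57.098 + 30.261 ≈ 87.359 μg.

87 μg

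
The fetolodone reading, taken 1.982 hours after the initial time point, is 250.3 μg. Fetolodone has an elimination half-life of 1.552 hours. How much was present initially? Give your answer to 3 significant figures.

607 μg

Number of half-lives elapsed: n = 1.982/1.552 ≈ 1.2771.
A₀ = A × 2^n = 250.3 × 2^1.2771 = 250.3 × 2.4234 ≈ 606.59 μg.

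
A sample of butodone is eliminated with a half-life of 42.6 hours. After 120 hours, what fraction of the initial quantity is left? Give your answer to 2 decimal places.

0.14

n = 120/42.6 ≈ 2.8169 half-lives.
Fraction remaining = (1/2)^2.8169 ≈ 0.14191.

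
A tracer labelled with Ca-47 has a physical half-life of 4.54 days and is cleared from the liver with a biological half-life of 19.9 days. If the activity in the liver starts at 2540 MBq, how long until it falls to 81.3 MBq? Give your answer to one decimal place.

1/t_eff = 1/t_phys + 1/t_biol = 1/4.54 + 1/19.9 = 0.27052 per day.
t_eff = 4.54 × 19.9 / (4.54 + 19.9) ≈ 3.6966 days.
n = log₂(2540/81.3) ≈ 4.9654; t = 4.9654 × 3.6966 ≈ 18.355 days.

18.4 days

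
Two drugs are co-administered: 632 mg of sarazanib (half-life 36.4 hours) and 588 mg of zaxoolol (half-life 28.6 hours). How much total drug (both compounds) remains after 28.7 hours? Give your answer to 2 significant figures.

sarazanib: 632 × (1/2)^(28.7/36.4) = 632 × (1/2)^0.78846 ≈ 365.9 mg.
zaxoolol: 588 × (1/2)^(28.7/28.6) = 588 × (1/2)^1.0035 ≈ 293.29 mg.
Total = 365.9 + 293.29 ≈ 659.19 mg.

660 mg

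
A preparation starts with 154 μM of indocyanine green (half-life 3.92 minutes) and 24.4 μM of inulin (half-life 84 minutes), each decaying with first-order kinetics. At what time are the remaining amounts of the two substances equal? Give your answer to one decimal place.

10.9 minutes

Set 154·(1/2)^(t/3.92) = 24.4·(1/2)^(t/84).
Taking log₂: log₂(154/24.4) = t·(1/3.92 − 1/84).
log₂(6.3115) = 2.658; 1/3.92 − 1/84 = 0.2432.
t = 2.658 / 0.2432 ≈ 10.929 minutes.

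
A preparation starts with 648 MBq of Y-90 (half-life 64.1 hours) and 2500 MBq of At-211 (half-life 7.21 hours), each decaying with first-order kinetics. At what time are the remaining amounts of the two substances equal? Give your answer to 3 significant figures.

15.8 hours

Set 648·(1/2)^(t/64.1) = 2500·(1/2)^(t/7.21).
Taking log₂: log₂(648/2500) = t·(1/64.1 − 1/7.21).
log₂(0.2592) = -1.9479; 1/64.1 − 1/7.21 = -0.1231.
t = -1.9479 / -0.1231 ≈ 15.824 hours.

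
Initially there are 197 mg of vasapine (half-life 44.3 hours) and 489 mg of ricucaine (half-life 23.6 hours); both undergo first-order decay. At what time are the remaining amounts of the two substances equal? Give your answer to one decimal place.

Set 197·(1/2)^(t/44.3) = 489·(1/2)^(t/23.6).
Taking log₂: log₂(197/489) = t·(1/44.3 − 1/23.6).
log₂(0.40286) = -1.3116; 1/44.3 − 1/23.6 = -0.0198.
t = -1.3116 / -0.0198 ≈ 66.246 hours.

66.2 hours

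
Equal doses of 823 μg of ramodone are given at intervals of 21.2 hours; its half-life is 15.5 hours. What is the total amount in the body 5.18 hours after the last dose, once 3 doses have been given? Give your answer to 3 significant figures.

The 3 doses were given 47.58, 26.38, 5.18 hours ago.
Total = 823·(1/2)^(47.58/15.5) + 823·(1/2)^(26.38/15.5) + 823·(1/2)^(5.18/15.5)
      = 98.025 + 252.97 + 652.83 ≈ 1003.8 μg.

1000 μg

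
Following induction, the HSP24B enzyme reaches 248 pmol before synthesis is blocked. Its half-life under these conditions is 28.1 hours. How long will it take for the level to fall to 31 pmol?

31/248 = 1/8, so 3 half-lives have elapsed.
t = 3 × 28.1 = 84.3 hours.

84.3 hours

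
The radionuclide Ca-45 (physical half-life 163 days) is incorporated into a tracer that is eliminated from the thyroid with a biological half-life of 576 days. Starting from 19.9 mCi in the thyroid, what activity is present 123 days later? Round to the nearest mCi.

1/t_eff = 1/t_phys + 1/t_biol = 1/163 + 1/576 = 0.0078711 per day.
t_eff = 163 × 576 / (163 + 576) ≈ 127.05 days.
Remaining = 19.9 × (1/2)^(123/127.05) = 19.9 × (1/2)^0.96814 ≈ 10.172 mCi.

10 mCi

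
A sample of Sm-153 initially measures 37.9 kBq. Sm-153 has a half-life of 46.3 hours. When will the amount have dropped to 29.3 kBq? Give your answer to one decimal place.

Fraction remaining = 29.3/37.9 ≈ 0.77309.
n = log₂(37.9/29.3) = ln(1.2935)/ln 2 ≈ 0.3713 half-lives.
t = n × t½ = 0.3713 × 46.3 ≈ 17.191 hours.

17.2 hours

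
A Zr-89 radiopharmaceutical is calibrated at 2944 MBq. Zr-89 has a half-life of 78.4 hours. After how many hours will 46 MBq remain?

470.4 hours

46/2944 = 1/64, so 6 half-lives have elapsed.
t = 6 × 78.4 = 470.4 hours.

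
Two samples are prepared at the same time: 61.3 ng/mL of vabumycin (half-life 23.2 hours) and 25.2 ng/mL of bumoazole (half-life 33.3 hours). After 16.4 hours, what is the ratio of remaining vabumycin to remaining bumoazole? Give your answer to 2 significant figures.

vabumycin: 61.3 × (1/2)^(16.4/23.2) = 61.3 × (1/2)^0.7069 ≈ 37.555 ng/mL.
bumoazole: 25.2 × (1/2)^(16.4/33.3) = 25.2 × (1/2)^0.49249 ≈ 17.912 ng/mL.
Ratio ≈ 37.555 / 17.912 ≈ 2.0966.

2.1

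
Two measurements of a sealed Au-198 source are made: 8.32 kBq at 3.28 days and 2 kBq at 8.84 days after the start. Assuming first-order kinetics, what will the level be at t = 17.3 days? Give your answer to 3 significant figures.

0.229 kBq

Over Δt = 8.84 − 3.28 = 5.56 days, the level fell by a factor of 8.32/2 ≈ 4.16.
n = log₂(4.16) ≈ 2.0566 half-lives, so t½ = 5.56/2.0566 ≈ 2.7035 days.
From t = 8.84 to t = 17.3: 2 × (1/2)^((17.3−8.84)/2.7035) ≈ 0.22857 kBq.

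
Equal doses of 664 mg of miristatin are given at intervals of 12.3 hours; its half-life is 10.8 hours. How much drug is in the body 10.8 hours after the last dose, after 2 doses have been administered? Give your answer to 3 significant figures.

483 mg

The 2 doses were given 23.1, 10.8 hours ago.
Total = 664·(1/2)^(23.1/10.8) + 664·(1/2)^(10.8/10.8)
      = 150.76 + 332 ≈ 482.76 mg.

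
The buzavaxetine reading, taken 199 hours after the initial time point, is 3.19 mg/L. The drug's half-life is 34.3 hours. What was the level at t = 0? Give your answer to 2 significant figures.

Number of half-lives elapsed: n = 199/34.3 ≈ 5.8017.
A₀ = A × 2^n = 3.19 × 2^5.8017 = 3.19 × 55.783 ≈ 177.95 mg/L.

180 mg/L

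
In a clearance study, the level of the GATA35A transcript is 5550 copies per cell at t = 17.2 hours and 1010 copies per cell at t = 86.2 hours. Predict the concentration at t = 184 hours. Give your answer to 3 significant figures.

90.3 copies per cell

Over Δt = 86.2 − 17.2 = 69 hours, the level fell by a factor of 5550/1010 ≈ 5.495.
n = log₂(5.495) ≈ 2.4581 half-lives, so t½ = 69/2.4581 ≈ 28.07 hours.
From t = 86.2 to t = 184: 1010 × (1/2)^((184−86.2)/28.07) ≈ 90.259 copies per cell.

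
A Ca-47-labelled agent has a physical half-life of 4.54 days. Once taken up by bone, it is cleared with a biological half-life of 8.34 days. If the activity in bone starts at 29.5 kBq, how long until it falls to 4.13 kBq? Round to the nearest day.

8 days

1/t_eff = 1/t_phys + 1/t_biol = 1/4.54 + 1/8.34 = 0.34017 per day.
t_eff = 4.54 × 8.34 / (4.54 + 8.34) ≈ 2.9397 days.
n = log₂(29.5/4.13) ≈ 2.8365; t = 2.8365 × 2.9397 ≈ 8.3385 days.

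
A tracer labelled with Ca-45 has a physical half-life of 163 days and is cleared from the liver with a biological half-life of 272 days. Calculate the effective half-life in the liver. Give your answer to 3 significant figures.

102 days

1/t_eff = 1/t_phys + 1/t_biol = 1/163 + 1/272 = 0.0098114 per day.
t_eff = 163 × 272 / (163 + 272) ≈ 101.92 days.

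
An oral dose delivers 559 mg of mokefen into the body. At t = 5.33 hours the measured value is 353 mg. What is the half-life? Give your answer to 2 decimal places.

8.04 hours

A/A₀ = 353/559 ≈ 0.63148.
n = log₂(1.5836) ≈ 0.66318 half-lives elapsed in 5.33 hours.
t½ = 5.33/0.66318 ≈ 8.037 hours.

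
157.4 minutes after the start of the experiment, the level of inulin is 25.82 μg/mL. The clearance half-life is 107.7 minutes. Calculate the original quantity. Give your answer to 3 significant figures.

Number of half-lives elapsed: n = 157.4/107.7 ≈ 1.4615.
A₀ = A × 2^n = 25.82 × 2^1.4615 = 25.82 × 2.7539 ≈ 71.105 μg/mL.

71.1 μg/mL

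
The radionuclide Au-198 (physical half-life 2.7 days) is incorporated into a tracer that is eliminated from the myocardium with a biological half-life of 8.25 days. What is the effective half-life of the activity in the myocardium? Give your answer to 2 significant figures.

2.0 days

1/t_eff = 1/t_phys + 1/t_biol = 1/2.7 + 1/8.25 = 0.49158 per day.
t_eff = 2.7 × 8.25 / (2.7 + 8.25) ≈ 2.0342 days.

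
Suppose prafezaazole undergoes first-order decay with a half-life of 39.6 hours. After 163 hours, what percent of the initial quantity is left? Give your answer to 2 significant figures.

n = 163/39.6 ≈ 4.1162 half-lives.
Fraction remaining = (1/2)^4.1162 ≈ 0.057665, i.e. 5.7665%.

5.8%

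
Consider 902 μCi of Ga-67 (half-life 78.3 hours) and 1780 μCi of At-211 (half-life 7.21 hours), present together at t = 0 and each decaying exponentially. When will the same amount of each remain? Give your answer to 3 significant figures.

Set 902·(1/2)^(t/78.3) = 1780·(1/2)^(t/7.21).
Taking log₂: log₂(902/1780) = t·(1/78.3 − 1/7.21).
log₂(0.50674) = -0.98068; 1/78.3 − 1/7.21 = -0.12592.
t = -0.98068 / -0.12592 ≈ 7.7878 hours.

7.79 hours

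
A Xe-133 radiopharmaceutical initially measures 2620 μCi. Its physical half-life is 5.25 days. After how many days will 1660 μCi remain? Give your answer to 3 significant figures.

Fraction remaining = 1660/2620 ≈ 0.63359.
n = log₂(2620/1660) = ln(1.5783)/ln 2 ≈ 0.65838 half-lives.
t = n × t½ = 0.65838 × 5.25 ≈ 3.4565 days.

3.46 days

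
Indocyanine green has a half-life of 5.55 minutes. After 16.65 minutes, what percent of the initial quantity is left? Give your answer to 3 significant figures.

n = 16.65/5.55 ≈ 3 half-lives.
Fraction remaining = (1/2)^3 ≈ 0.125, i.e. 12.5%.

12.5%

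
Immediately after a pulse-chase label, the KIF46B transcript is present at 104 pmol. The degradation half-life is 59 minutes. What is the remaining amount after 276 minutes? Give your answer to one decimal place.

4.1 pmol

Number of half-lives: n = 276/59 ≈ 4.678.
Remaining = 104 × (1/2)^4.678 = 104 × 0.039065 ≈ 4.0628 pmol.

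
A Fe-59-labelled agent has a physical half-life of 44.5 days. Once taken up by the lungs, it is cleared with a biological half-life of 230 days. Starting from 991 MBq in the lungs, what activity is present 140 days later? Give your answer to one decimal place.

1/t_eff = 1/t_phys + 1/t_biol = 1/44.5 + 1/230 = 0.02682 per day.
t_eff = 44.5 × 230 / (44.5 + 230) ≈ 37.286 days.
Remaining = 991 × (1/2)^(140/37.286) = 991 × (1/2)^3.7548 ≈ 73.414 MBq.

73.4 MBq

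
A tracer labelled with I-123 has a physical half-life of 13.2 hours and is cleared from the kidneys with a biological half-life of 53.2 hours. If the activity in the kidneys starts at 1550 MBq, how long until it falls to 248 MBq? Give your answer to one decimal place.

28.0 hours

1/t_eff = 1/t_phys + 1/t_biol = 1/13.2 + 1/53.2 = 0.094555 per hour.
t_eff = 13.2 × 53.2 / (13.2 + 53.2) ≈ 10.576 hours.
n = log₂(1550/248) ≈ 2.6439; t = 2.6439 × 10.576 ≈ 27.961 hours.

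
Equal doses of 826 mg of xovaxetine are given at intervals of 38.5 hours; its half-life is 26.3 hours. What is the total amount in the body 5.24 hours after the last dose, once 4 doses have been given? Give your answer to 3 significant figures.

1110 mg

The 4 doses were given 120.74, 82.24, 43.74, 5.24 hours ago.
Total = 826·(1/2)^(120.74/26.3) + 826·(1/2)^(82.24/26.3) + 826·(1/2)^(43.74/26.3) + 826·(1/2)^(5.24/26.3)
      = 34.276 + 94.55 + 260.81 + 719.45 ≈ 1109.1 mg.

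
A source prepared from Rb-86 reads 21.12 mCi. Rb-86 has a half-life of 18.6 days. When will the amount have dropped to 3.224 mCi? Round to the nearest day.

Fraction remaining = 3.224/21.12 ≈ 0.15265.
n = log₂(21.12/3.224) = ln(6.5509)/ln 2 ≈ 2.7117 half-lives.
t = n × t½ = 2.7117 × 18.6 ≈ 50.437 days.

50 days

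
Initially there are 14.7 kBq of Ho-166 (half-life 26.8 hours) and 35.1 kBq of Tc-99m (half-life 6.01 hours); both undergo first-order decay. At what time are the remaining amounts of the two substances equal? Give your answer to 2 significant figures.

Set 14.7·(1/2)^(t/26.8) = 35.1·(1/2)^(t/6.01).
Taking log₂: log₂(14.7/35.1) = t·(1/26.8 − 1/6.01).
log₂(0.4188) = -1.2557; 1/26.8 − 1/6.01 = -0.12908.
t = -1.2557 / -0.12908 ≈ 9.728 hours.

9.7 hours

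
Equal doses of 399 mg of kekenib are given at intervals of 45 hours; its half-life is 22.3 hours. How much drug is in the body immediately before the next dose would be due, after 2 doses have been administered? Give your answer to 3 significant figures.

The 2 doses were given 90, 45 hours ago.
Total = 399·(1/2)^(90/22.3) + 399·(1/2)^(45/22.3)
      = 24.325 + 98.517 ≈ 122.84 mg.

123 mg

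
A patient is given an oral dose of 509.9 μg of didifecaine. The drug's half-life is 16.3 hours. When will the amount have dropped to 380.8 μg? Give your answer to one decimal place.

Fraction remaining = 380.8/509.9 ≈ 0.74681.
n = log₂(509.9/380.8) = ln(1.339)/ln 2 ≈ 0.42118 half-lives.
t = n × t½ = 0.42118 × 16.3 ≈ 6.8652 hours.

6.9 hours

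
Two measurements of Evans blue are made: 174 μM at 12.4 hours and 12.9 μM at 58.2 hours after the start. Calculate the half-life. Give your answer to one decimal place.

12.2 hours

Over Δt = 58.2 − 12.4 = 45.8 hours, the level fell by a factor of 174/12.9 ≈ 13.488.
n = log₂(13.488) ≈ 3.7536 half-lives, so t½ = 45.8/3.7536 ≈ 12.201 hours.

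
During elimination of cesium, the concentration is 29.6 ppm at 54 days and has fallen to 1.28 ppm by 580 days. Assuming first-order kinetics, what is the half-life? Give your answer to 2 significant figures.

120 days

Over Δt = 580 − 54 = 526 days, the level fell by a factor of 29.6/1.28 ≈ 23.125.
n = log₂(23.125) ≈ 4.5314 half-lives, so t½ = 526/4.5314 ≈ 116.08 days.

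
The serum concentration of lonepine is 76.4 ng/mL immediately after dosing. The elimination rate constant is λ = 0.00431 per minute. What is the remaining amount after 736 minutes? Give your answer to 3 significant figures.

3.20 ng/mL

t½ = ln 2 / λ = 0.69315 / 0.00431 ≈ 160.82 minutes.
Number of half-lives: n = 736/160.82 ≈ 4.5765.
Remaining = 76.4 × (1/2)^4.5765 = 76.4 × 0.041913 ≈ 3.2022 ng/mL.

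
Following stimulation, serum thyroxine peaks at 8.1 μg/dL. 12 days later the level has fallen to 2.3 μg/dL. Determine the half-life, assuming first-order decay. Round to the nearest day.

A/A₀ = 2.3/8.1 ≈ 0.28395.
n = log₂(3.5217) ≈ 1.8163 half-lives elapsed in 12 days.
t½ = 12/1.8163 ≈ 6.6069 days.

7 days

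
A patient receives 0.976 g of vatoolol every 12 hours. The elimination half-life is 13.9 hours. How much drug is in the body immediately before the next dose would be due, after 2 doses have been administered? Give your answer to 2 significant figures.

The 2 doses were given 24, 12 hours ago.
Total = 0.976·(1/2)^(24/13.9) + 0.976·(1/2)^(12/13.9)
      = 0.29491 + 0.5365 ≈ 0.83141 g.

0.83 g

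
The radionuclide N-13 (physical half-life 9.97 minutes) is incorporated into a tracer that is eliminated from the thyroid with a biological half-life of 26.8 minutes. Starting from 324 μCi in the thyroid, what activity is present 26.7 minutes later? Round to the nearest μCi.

25 μCi

1/t_eff = 1/t_phys + 1/t_biol = 1/9.97 + 1/26.8 = 0.13761 per minute.
t_eff = 9.97 × 26.8 / (9.97 + 26.8) ≈ 7.2667 minutes.
Remaining = 324 × (1/2)^(26.7/7.2667) = 324 × (1/2)^3.6743 ≈ 25.379 μCi.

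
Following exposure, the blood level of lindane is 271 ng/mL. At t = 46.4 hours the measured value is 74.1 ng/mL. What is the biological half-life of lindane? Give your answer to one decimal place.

A/A₀ = 74.1/271 ≈ 0.27343.
n = log₂(3.6572) ≈ 1.8707 half-lives elapsed in 46.4 hours.
t½ = 46.4/1.8707 ≈ 24.803 hours.

24.8 hours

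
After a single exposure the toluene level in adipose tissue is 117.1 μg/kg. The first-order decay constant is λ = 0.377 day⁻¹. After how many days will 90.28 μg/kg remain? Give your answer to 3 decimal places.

0.690 days

t½ = ln 2 / λ = 0.69315 / 0.377 ≈ 1.8386 days.
Fraction remaining = 90.28/117.1 ≈ 0.77096.
n = log₂(117.1/90.28) = ln(1.2971)/ln 2 ≈ 0.37526 half-lives.
t = n × t½ = 0.37526 × 1.8386 ≈ 0.68995 days.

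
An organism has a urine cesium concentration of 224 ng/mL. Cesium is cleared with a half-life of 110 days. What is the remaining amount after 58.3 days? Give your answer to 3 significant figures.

Number of half-lives: n = 58.3/110 ≈ 0.53.
Remaining = 224 × (1/2)^0.53 = 224 × 0.69255 ≈ 155.13 ng/mL.

155 ng/mL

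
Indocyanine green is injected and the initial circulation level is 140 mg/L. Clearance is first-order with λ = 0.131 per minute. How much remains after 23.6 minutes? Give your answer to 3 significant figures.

6.36 mg/L

t½ = ln 2 / λ = 0.69315 / 0.131 ≈ 5.2912 minutes.
Number of half-lives: n = 23.6/5.2912 ≈ 4.4602.
Remaining = 140 × (1/2)^4.4602 = 140 × 0.045429 ≈ 6.3601 mg/L.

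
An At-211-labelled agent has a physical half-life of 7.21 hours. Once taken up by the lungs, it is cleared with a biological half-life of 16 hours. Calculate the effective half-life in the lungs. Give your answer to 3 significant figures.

1/t_eff = 1/t_phys + 1/t_biol = 1/7.21 + 1/16 = 0.2012 per hour.
t_eff = 7.21 × 16 / (7.21 + 16) ≈ 4.9703 hours.

4.97 hours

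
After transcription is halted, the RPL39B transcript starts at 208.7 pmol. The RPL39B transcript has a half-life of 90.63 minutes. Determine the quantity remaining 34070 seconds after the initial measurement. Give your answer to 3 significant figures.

Convert the elapsed time: 34070 seconds = 567.833 minutes.
Number of half-lives: n = 567.833/90.63 ≈ 6.2654.
Remaining = 208.7 × (1/2)^6.2654 = 208.7 × 0.012999 ≈ 2.713 pmol.

2.71 pmol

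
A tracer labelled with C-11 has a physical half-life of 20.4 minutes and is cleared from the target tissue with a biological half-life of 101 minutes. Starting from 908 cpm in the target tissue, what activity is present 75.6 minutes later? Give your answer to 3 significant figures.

1/t_eff = 1/t_phys + 1/t_biol = 1/20.4 + 1/101 = 0.058921 per minute.
t_eff = 20.4 × 101 / (20.4 + 101) ≈ 16.972 minutes.
Remaining = 908 × (1/2)^(75.6/16.972) = 908 × (1/2)^4.4544 ≈ 41.417 cpm.

41.4 cpm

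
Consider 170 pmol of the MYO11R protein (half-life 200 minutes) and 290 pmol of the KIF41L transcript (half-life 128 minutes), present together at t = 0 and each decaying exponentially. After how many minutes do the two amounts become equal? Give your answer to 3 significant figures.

Set 170·(1/2)^(t/200) = 290·(1/2)^(t/128).
Taking log₂: log₂(170/290) = t·(1/200 − 1/128).
log₂(0.58621) = -0.77052; 1/200 − 1/128 = -0.0028125.
t = -0.77052 / -0.0028125 ≈ 273.96 minutes.

274 minutes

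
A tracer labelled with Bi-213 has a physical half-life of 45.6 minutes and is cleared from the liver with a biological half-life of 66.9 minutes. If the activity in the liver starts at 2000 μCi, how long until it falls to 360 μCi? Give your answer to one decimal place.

67.1 minutes

1/t_eff = 1/t_phys + 1/t_biol = 1/45.6 + 1/66.9 = 0.036878 per minute.
t_eff = 45.6 × 66.9 / (45.6 + 66.9) ≈ 27.117 minutes.
n = log₂(2000/360) ≈ 2.4739; t = 2.4739 × 27.117 ≈ 67.085 minutes.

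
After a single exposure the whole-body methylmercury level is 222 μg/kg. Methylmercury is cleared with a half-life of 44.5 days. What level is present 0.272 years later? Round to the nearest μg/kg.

47 μg/kg

Convert the elapsed time: 0.272 years = 99.28 days.
Number of half-lives: n = 99.28/44.5 ≈ 2.231.
Remaining = 222 × (1/2)^2.231 = 222 × 0.21301 ≈ 47.288 μg/kg.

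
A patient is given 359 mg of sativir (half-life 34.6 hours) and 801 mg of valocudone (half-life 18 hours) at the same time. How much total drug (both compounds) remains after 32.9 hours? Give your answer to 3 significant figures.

sativir: 359 × (1/2)^(32.9/34.6) = 359 × (1/2)^0.95087 ≈ 185.72 mg.
valocudone: 801 × (1/2)^(32.9/18) = 801 × (1/2)^1.8278 ≈ 225.64 mg.
Total = 185.72 + 225.64 ≈ 411.36 mg.

411 mg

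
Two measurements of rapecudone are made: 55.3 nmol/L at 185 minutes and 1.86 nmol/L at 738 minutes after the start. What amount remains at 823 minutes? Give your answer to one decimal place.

1.1 nmol/L

Over Δt = 738 − 185 = 553 minutes, the level fell by a factor of 55.3/1.86 ≈ 29.731.
n = log₂(29.731) ≈ 4.8939 half-lives, so t½ = 553/4.8939 ≈ 113 minutes.
From t = 738 to t = 823: 1.86 × (1/2)^((823−738)/113) ≈ 1.1043 nmol/L.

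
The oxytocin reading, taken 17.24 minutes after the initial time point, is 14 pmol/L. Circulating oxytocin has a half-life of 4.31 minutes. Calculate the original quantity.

Number of half-lives elapsed: n = 17.24/4.31 ≈ 4.
A₀ = A × 2^n = 14 × 2^4 = 14 × 16 ≈ 224 pmol/L.

224 pmol/L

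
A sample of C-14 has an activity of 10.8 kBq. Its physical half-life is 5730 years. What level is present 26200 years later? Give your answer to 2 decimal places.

0.45 kBq

Number of half-lives: n = 26200/5730 ≈ 4.5724.
Remaining = 10.8 × (1/2)^4.5724 = 10.8 × 0.04203 ≈ 0.45393 kBq.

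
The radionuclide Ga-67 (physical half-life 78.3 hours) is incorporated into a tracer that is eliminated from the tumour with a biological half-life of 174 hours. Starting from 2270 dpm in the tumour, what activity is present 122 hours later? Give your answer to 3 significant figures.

474 dpm

1/t_eff = 1/t_phys + 1/t_biol = 1/78.3 + 1/174 = 0.018519 per hour.
t_eff = 78.3 × 174 / (78.3 + 174) ≈ 54 hours.
Remaining = 2270 × (1/2)^(122/54) = 2270 × (1/2)^2.2593 ≈ 474.16 dpm.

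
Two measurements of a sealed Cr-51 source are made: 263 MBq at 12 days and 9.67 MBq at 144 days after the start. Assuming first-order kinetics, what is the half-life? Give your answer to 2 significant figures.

28 days

Over Δt = 144 − 12 = 132 days, the level fell by a factor of 263/9.67 ≈ 27.198.
n = log₂(27.198) ≈ 4.7654 half-lives, so t½ = 132/4.7654 ≈ 27.7 days.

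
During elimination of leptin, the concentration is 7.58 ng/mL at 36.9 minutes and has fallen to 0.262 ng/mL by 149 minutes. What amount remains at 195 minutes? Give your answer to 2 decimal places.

Over Δt = 149 − 36.9 = 112.1 minutes, the level fell by a factor of 7.58/0.262 ≈ 28.931.
n = log₂(28.931) ≈ 4.8546 half-lives, so t½ = 112.1/4.8546 ≈ 23.092 minutes.
From t = 149 to t = 195: 0.262 × (1/2)^((195−149)/23.092) ≈ 0.065862 ng/mL.

0.07 ng/mL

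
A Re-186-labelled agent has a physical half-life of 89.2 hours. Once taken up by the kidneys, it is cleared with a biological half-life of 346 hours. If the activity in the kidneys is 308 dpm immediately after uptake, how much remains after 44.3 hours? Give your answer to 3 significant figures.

200 dpm

1/t_eff = 1/t_phys + 1/t_biol = 1/89.2 + 1/346 = 0.014101 per hour.
t_eff = 89.2 × 346 / (89.2 + 346) ≈ 70.917 hours.
Remaining = 308 × (1/2)^(44.3/70.917) = 308 × (1/2)^0.62467 ≈ 199.76 dpm.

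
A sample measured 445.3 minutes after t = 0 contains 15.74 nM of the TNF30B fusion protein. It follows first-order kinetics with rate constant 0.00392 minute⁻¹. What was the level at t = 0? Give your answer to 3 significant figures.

t½ = ln 2 / λ = 0.69315 / 0.00392 ≈ 176.82 minutes.
Number of half-lives elapsed: n = 445.3/176.82 ≈ 2.5183.
A₀ = A × 2^n = 15.74 × 2^2.5183 = 15.74 × 5.7292 ≈ 90.178 nM.

90.2 nM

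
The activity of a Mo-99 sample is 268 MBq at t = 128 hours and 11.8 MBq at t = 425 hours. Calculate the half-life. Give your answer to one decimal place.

65.9 hours

Over Δt = 425 − 128 = 297 hours, the level fell by a factor of 268/11.8 ≈ 22.712.
n = log₂(22.712) ≈ 4.5054 half-lives, so t½ = 297/4.5054 ≈ 65.921 hours.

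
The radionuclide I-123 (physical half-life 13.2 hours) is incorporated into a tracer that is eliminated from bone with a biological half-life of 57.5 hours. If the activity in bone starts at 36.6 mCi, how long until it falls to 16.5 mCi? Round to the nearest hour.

1/t_eff = 1/t_phys + 1/t_biol = 1/13.2 + 1/57.5 = 0.093149 per hour.
t_eff = 13.2 × 57.5 / (13.2 + 57.5) ≈ 10.736 hours.
n = log₂(36.6/16.5) ≈ 1.1494; t = 1.1494 × 10.736 ≈ 12.339 hours.

12 hours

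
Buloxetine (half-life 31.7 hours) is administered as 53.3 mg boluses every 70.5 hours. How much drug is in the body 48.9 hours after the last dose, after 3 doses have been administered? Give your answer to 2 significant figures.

23 mg

The 3 doses were given 189.9, 119.4, 48.9 hours ago.
Total = 53.3·(1/2)^(189.9/31.7) + 53.3·(1/2)^(119.4/31.7) + 53.3·(1/2)^(48.9/31.7)
      = 0.83829 + 3.9163 + 18.296 ≈ 23.051 mg.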